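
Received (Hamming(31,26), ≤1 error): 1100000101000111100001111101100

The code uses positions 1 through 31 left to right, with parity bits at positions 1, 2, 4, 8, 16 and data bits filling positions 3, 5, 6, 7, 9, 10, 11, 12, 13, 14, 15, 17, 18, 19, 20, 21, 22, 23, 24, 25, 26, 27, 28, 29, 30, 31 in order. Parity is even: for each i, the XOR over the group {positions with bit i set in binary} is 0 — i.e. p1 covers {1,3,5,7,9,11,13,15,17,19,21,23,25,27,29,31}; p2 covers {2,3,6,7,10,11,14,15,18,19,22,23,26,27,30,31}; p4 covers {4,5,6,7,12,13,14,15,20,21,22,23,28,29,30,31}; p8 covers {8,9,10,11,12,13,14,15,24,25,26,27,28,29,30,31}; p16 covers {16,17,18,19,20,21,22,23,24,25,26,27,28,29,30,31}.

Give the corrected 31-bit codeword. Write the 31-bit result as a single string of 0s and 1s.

s1 (pos 1,3,5,7,9,11,13,15,17,19,21,23,25,27,29,31): 1⊕0⊕0⊕0⊕0⊕0⊕0⊕1⊕1⊕0⊕0⊕1⊕1⊕0⊕1⊕0 = 0
s2 (pos 2,3,6,7,10,11,14,15,18,19,22,23,26,27,30,31): 1⊕0⊕0⊕0⊕1⊕0⊕1⊕1⊕0⊕0⊕1⊕1⊕1⊕0⊕0⊕0 = 1
s4 (pos 4,5,6,7,12,13,14,15,20,21,22,23,28,29,30,31): 0⊕0⊕0⊕0⊕0⊕0⊕1⊕1⊕0⊕0⊕1⊕1⊕1⊕1⊕0⊕0 = 0
s8 (pos 8,9,10,11,12,13,14,15,24,25,26,27,28,29,30,31): 1⊕0⊕1⊕0⊕0⊕0⊕1⊕1⊕1⊕1⊕1⊕0⊕1⊕1⊕0⊕0 = 1
s16 (pos 16,17,18,19,20,21,22,23,24,25,26,27,28,29,30,31): 1⊕1⊕0⊕0⊕0⊕0⊕1⊕1⊕1⊕1⊕1⊕0⊕1⊕1⊕0⊕0 = 1
Syndrome s16…s1 = 11010 → error at position 26.
Flip position 26: 1100000101000111100001111101100 → 1100000101000111100001111001100

1100000101000111100001111001100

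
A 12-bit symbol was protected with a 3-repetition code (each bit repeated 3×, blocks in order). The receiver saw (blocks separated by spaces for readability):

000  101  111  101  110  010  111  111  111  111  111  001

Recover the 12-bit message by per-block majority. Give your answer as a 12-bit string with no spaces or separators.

011110111110

Block 1 (000): 0 ones → 0
Block 2 (101): 2 ones → 1
Block 3 (111): 3 ones → 1
Block 4 (101): 2 ones → 1
Block 5 (110): 2 ones → 1
Block 6 (010): 1 one → 0
Block 7 (111): 3 ones → 1
Block 8 (111): 3 ones → 1
Block 9 (111): 3 ones → 1
Block 10 (111): 3 ones → 1
Block 11 (111): 3 ones → 1
Block 12 (001): 1 one → 0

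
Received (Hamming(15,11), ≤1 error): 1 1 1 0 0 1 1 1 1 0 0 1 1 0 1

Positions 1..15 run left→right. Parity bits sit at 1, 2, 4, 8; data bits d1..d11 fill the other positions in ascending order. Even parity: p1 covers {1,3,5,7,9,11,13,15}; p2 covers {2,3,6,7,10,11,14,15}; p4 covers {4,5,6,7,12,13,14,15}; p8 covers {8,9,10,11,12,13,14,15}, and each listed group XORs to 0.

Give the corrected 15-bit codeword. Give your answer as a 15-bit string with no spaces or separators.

s1 (pos 1,3,5,7,9,11,13,15): 1⊕1⊕0⊕1⊕1⊕0⊕1⊕1 = 0
s2 (pos 2,3,6,7,10,11,14,15): 1⊕1⊕1⊕1⊕0⊕0⊕0⊕1 = 1
s4 (pos 4,5,6,7,12,13,14,15): 0⊕0⊕1⊕1⊕1⊕1⊕0⊕1 = 1
s8 (pos 8,9,10,11,12,13,14,15): 1⊕1⊕0⊕0⊕1⊕1⊕0⊕1 = 1
Syndrome s8…s1 = 1110 → error at position 14.
Flip position 14: 111001111001101 → 111001111001111

111001111001111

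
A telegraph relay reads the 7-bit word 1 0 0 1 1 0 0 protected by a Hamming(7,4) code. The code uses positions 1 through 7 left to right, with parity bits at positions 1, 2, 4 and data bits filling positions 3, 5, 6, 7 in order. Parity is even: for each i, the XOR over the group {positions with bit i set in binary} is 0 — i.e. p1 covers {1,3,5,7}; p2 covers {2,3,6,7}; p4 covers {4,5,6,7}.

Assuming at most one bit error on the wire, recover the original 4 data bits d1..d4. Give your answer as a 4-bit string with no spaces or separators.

s1 (pos 1,3,5,7): 1⊕0⊕1⊕0 = 0
s2 (pos 2,3,6,7): 0⊕0⊕0⊕0 = 0
s4 (pos 4,5,6,7): 1⊕1⊕0⊕0 = 0
Syndrome s4…s1 = 000 → no error.
Read data bits from positions 3,5,6,7: 0100

0100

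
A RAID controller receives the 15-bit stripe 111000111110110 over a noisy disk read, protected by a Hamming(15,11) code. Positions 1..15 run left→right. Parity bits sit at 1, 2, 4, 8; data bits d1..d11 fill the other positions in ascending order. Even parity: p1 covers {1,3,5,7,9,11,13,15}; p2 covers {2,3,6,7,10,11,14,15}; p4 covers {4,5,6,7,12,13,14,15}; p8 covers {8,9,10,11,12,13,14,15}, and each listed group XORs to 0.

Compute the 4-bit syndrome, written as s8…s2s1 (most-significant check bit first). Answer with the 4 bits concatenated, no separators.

0100

s1 (pos 1,3,5,7,9,11,13,15): 1⊕1⊕0⊕1⊕1⊕1⊕1⊕0 = 0
s2 (pos 2,3,6,7,10,11,14,15): 1⊕1⊕0⊕1⊕1⊕1⊕1⊕0 = 0
s4 (pos 4,5,6,7,12,13,14,15): 0⊕0⊕0⊕1⊕0⊕1⊕1⊕0 = 1
s8 (pos 8,9,10,11,12,13,14,15): 1⊕1⊕1⊕1⊕0⊕1⊕1⊕0 = 0
Syndrome s8…s1 = 0100 → error at position 4.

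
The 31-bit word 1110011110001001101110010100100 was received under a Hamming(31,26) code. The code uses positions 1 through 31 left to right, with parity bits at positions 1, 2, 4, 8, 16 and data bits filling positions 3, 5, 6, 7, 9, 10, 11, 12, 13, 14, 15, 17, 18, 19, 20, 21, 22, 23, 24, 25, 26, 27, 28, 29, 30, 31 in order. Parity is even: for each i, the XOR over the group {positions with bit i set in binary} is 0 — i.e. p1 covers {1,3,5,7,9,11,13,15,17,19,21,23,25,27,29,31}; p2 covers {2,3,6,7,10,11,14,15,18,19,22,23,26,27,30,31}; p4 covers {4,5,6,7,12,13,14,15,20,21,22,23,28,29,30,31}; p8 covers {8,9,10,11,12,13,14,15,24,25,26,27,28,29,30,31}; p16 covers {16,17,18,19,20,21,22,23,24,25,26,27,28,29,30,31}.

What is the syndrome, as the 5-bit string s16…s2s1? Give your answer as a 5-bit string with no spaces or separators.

s1 (pos 1,3,5,7,9,11,13,15,17,19,21,23,25,27,29,31): 1⊕1⊕0⊕1⊕1⊕0⊕1⊕0⊕1⊕1⊕1⊕0⊕0⊕0⊕1⊕0 = 1
s2 (pos 2,3,6,7,10,11,14,15,18,19,22,23,26,27,30,31): 1⊕1⊕1⊕1⊕0⊕0⊕0⊕0⊕0⊕1⊕0⊕0⊕1⊕0⊕0⊕0 = 0
s4 (pos 4,5,6,7,12,13,14,15,20,21,22,23,28,29,30,31): 0⊕0⊕1⊕1⊕0⊕1⊕0⊕0⊕1⊕1⊕0⊕0⊕0⊕1⊕0⊕0 = 0
s8 (pos 8,9,10,11,12,13,14,15,24,25,26,27,28,29,30,31): 1⊕1⊕0⊕0⊕0⊕1⊕0⊕0⊕1⊕0⊕1⊕0⊕0⊕1⊕0⊕0 = 0
s16 (pos 16,17,18,19,20,21,22,23,24,25,26,27,28,29,30,31): 1⊕1⊕0⊕1⊕1⊕1⊕0⊕0⊕1⊕0⊕1⊕0⊕0⊕1⊕0⊕0 = 0
Syndrome s16…s1 = 00001 → error at position 1.

00001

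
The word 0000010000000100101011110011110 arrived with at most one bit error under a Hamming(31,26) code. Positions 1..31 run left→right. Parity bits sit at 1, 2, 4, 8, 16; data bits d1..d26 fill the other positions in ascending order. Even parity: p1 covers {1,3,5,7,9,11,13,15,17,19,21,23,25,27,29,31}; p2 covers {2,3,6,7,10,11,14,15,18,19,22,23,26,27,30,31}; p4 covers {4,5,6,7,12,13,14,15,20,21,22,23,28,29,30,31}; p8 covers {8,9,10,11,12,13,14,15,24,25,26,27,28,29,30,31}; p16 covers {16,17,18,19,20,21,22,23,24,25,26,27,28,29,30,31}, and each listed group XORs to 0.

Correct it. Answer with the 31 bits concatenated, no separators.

s1 (pos 1,3,5,7,9,11,13,15,17,19,21,23,25,27,29,31): 0⊕0⊕0⊕0⊕0⊕0⊕0⊕0⊕1⊕1⊕1⊕1⊕0⊕1⊕1⊕0 = 0
s2 (pos 2,3,6,7,10,11,14,15,18,19,22,23,26,27,30,31): 0⊕0⊕1⊕0⊕0⊕0⊕1⊕0⊕0⊕1⊕1⊕1⊕0⊕1⊕1⊕0 = 1
s4 (pos 4,5,6,7,12,13,14,15,20,21,22,23,28,29,30,31): 0⊕0⊕1⊕0⊕0⊕0⊕1⊕0⊕0⊕1⊕1⊕1⊕1⊕1⊕1⊕0 = 0
s8 (pos 8,9,10,11,12,13,14,15,24,25,26,27,28,29,30,31): 0⊕0⊕0⊕0⊕0⊕0⊕1⊕0⊕1⊕0⊕0⊕1⊕1⊕1⊕1⊕0 = 0
s16 (pos 16,17,18,19,20,21,22,23,24,25,26,27,28,29,30,31): 0⊕1⊕0⊕1⊕0⊕1⊕1⊕1⊕1⊕0⊕0⊕1⊕1⊕1⊕1⊕0 = 0
Syndrome s16…s1 = 00010 → error at position 2.
Flip position 2: 0000010000000100101011110011110 → 0100010000000100101011110011110

0100010000000100101011110011110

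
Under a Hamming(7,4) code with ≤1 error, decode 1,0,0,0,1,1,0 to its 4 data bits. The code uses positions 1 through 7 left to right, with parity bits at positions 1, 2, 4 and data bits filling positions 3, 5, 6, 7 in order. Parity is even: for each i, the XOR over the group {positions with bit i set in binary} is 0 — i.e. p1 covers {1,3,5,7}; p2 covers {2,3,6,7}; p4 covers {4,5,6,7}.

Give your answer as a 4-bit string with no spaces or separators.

s1 (pos 1,3,5,7): 1⊕0⊕1⊕0 = 0
s2 (pos 2,3,6,7): 0⊕0⊕1⊕0 = 1
s4 (pos 4,5,6,7): 0⊕1⊕1⊕0 = 0
Syndrome s4…s1 = 010 → error at position 2.
Flip position 2: 1000110 → 1100110
Read data bits from positions 3,5,6,7: 0110

0110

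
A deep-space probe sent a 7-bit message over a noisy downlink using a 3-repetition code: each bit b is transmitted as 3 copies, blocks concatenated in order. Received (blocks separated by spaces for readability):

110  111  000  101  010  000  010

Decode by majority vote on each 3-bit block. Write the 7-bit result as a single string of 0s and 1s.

Block 1 (110): 2 ones → 1
Block 2 (111): 3 ones → 1
Block 3 (000): 0 ones → 0
Block 4 (101): 2 ones → 1
Block 5 (010): 1 one → 0
Block 6 (000): 0 ones → 0
Block 7 (010): 1 one → 0

1101000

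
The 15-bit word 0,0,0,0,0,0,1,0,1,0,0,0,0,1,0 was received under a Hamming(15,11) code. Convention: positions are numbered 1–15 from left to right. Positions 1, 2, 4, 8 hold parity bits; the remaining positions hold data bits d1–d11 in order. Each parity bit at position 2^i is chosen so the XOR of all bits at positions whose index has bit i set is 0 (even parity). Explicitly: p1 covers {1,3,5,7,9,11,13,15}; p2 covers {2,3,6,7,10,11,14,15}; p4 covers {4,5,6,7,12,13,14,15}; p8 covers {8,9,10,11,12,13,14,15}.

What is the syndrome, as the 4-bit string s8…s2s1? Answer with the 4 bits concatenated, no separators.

s1 (pos 1,3,5,7,9,11,13,15): 0⊕0⊕0⊕1⊕1⊕0⊕0⊕0 = 0
s2 (pos 2,3,6,7,10,11,14,15): 0⊕0⊕0⊕1⊕0⊕0⊕1⊕0 = 0
s4 (pos 4,5,6,7,12,13,14,15): 0⊕0⊕0⊕1⊕0⊕0⊕1⊕0 = 0
s8 (pos 8,9,10,11,12,13,14,15): 0⊕1⊕0⊕0⊕0⊕0⊕1⊕0 = 0
Syndrome s8…s1 = 0000 → no error.

0000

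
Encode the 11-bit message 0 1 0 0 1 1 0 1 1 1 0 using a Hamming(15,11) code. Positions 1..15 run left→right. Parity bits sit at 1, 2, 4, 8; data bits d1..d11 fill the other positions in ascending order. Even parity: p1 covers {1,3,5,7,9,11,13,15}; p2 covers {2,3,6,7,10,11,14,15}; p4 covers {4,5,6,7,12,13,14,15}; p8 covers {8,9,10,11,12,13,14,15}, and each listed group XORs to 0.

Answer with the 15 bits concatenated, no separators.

100010011101110

Place data at non-parity positions: p1 p2 0 p4 1 0 0 p8 1 1 0 1 1 1 0
p1 (pos 1,3,5,7,9,11,13,15): XOR of data positions = 0⊕1⊕0⊕1⊕0⊕1⊕0 = 1
p2 (pos 2,3,6,7,10,11,14,15): XOR of data positions = 0⊕0⊕0⊕1⊕0⊕1⊕0 = 0
p4 (pos 4,5,6,7,12,13,14,15): XOR of data positions = 1⊕0⊕0⊕1⊕1⊕1⊕0 = 0
p8 (pos 8,9,10,11,12,13,14,15): XOR of data positions = 1⊕1⊕0⊕1⊕1⊕1⊕0 = 1
Codeword: 100010011101110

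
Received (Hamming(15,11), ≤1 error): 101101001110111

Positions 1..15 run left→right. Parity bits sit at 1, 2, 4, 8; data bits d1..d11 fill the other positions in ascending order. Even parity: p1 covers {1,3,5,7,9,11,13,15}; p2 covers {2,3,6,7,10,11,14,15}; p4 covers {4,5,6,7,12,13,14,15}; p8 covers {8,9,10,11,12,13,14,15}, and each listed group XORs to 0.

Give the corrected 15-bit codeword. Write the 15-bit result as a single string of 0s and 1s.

s1 (pos 1,3,5,7,9,11,13,15): 1⊕1⊕0⊕0⊕1⊕1⊕1⊕1 = 0
s2 (pos 2,3,6,7,10,11,14,15): 0⊕1⊕1⊕0⊕1⊕1⊕1⊕1 = 0
s4 (pos 4,5,6,7,12,13,14,15): 1⊕0⊕1⊕0⊕0⊕1⊕1⊕1 = 1
s8 (pos 8,9,10,11,12,13,14,15): 0⊕1⊕1⊕1⊕0⊕1⊕1⊕1 = 0
Syndrome s8…s1 = 0100 → error at position 4.
Flip position 4: 101101001110111 → 101001001110111

101001001110111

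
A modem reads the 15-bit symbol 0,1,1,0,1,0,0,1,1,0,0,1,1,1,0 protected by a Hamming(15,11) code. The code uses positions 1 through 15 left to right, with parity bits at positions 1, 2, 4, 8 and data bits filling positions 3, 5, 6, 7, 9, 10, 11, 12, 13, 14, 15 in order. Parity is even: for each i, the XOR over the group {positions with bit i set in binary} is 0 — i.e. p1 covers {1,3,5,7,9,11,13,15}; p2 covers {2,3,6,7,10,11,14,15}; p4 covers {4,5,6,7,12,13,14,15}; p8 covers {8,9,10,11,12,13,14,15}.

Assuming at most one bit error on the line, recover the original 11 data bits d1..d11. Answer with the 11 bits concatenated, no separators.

s1 (pos 1,3,5,7,9,11,13,15): 0⊕1⊕1⊕0⊕1⊕0⊕1⊕0 = 0
s2 (pos 2,3,6,7,10,11,14,15): 1⊕1⊕0⊕0⊕0⊕0⊕1⊕0 = 1
s4 (pos 4,5,6,7,12,13,14,15): 0⊕1⊕0⊕0⊕1⊕1⊕1⊕0 = 0
s8 (pos 8,9,10,11,12,13,14,15): 1⊕1⊕0⊕0⊕1⊕1⊕1⊕0 = 1
Syndrome s8…s1 = 1010 → error at position 10.
Flip position 10: 011010011001110 → 011010011101110
Read data bits from positions 3,5,6,7,9,10,11,12,13,14,15: 11001101110

11001101110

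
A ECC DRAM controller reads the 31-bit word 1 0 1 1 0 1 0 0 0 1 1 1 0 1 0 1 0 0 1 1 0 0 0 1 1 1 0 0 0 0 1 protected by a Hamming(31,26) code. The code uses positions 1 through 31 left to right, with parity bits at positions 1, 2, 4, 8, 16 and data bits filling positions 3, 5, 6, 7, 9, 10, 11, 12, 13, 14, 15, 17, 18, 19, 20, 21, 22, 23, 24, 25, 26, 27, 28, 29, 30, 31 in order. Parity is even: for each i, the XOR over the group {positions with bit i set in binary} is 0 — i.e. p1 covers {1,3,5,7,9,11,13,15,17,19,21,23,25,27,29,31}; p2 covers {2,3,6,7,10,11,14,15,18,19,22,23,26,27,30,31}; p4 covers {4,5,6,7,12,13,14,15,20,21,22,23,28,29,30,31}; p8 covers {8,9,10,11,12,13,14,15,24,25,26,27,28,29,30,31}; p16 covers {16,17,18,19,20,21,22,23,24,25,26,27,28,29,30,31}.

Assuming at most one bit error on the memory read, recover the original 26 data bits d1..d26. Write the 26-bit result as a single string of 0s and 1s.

10100111010001100011100001

s1 (pos 1,3,5,7,9,11,13,15,17,19,21,23,25,27,29,31): 1⊕1⊕0⊕0⊕0⊕1⊕0⊕0⊕0⊕1⊕0⊕0⊕1⊕0⊕0⊕1 = 0
s2 (pos 2,3,6,7,10,11,14,15,18,19,22,23,26,27,30,31): 0⊕1⊕1⊕0⊕1⊕1⊕1⊕0⊕0⊕1⊕0⊕0⊕1⊕0⊕0⊕1 = 0
s4 (pos 4,5,6,7,12,13,14,15,20,21,22,23,28,29,30,31): 1⊕0⊕1⊕0⊕1⊕0⊕1⊕0⊕1⊕0⊕0⊕0⊕0⊕0⊕0⊕1 = 0
s8 (pos 8,9,10,11,12,13,14,15,24,25,26,27,28,29,30,31): 0⊕0⊕1⊕1⊕1⊕0⊕1⊕0⊕1⊕1⊕1⊕0⊕0⊕0⊕0⊕1 = 0
s16 (pos 16,17,18,19,20,21,22,23,24,25,26,27,28,29,30,31): 1⊕0⊕0⊕1⊕1⊕0⊕0⊕0⊕1⊕1⊕1⊕0⊕0⊕0⊕0⊕1 = 1
Syndrome s16…s1 = 10000 → error at position 16.
Flip position 16: 1011010001110101001100011100001 → 1011010001110100001100011100001
Read data bits from positions 3,5,6,7,9,10,11,12,13,14,15,17,18,19,20,21,22,23,24,25,26,27,28,29,30,31: 10100111010001100011100001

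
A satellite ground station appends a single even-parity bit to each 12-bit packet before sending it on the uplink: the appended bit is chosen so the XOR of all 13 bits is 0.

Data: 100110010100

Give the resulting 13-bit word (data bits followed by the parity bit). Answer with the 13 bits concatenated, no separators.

1001100101001

XOR of the 12 data bits: 1⊕0⊕0⊕1⊕1⊕0⊕0⊕1⊕0⊕1⊕0⊕0 = 1
Parity bit = 1 (so all 13 bits XOR to 0).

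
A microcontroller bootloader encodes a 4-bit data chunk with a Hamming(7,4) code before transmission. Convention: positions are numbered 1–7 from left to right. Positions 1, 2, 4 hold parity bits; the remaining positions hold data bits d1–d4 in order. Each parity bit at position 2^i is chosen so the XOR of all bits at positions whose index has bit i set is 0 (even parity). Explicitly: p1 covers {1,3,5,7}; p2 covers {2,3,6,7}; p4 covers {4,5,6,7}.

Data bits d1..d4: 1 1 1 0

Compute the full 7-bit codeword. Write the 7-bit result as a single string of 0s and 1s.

Place data at non-parity positions: p1 p2 1 p4 1 1 0
p1 (pos 1,3,5,7): XOR of data positions = 1⊕1⊕0 = 0
p2 (pos 2,3,6,7): XOR of data positions = 1⊕1⊕0 = 0
p4 (pos 4,5,6,7): XOR of data positions = 1⊕1⊕0 = 0
Codeword: 0010110

0010110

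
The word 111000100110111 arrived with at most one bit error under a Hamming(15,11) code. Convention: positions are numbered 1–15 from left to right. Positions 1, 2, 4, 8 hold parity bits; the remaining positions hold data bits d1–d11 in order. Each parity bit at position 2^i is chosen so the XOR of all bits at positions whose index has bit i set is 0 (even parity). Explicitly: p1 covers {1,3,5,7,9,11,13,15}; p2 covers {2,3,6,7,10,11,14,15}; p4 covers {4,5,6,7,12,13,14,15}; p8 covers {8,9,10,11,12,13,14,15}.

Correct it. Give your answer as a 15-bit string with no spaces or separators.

s1 (pos 1,3,5,7,9,11,13,15): 1⊕1⊕0⊕1⊕0⊕1⊕1⊕1 = 0
s2 (pos 2,3,6,7,10,11,14,15): 1⊕1⊕0⊕1⊕1⊕1⊕1⊕1 = 1
s4 (pos 4,5,6,7,12,13,14,15): 0⊕0⊕0⊕1⊕0⊕1⊕1⊕1 = 0
s8 (pos 8,9,10,11,12,13,14,15): 0⊕0⊕1⊕1⊕0⊕1⊕1⊕1 = 1
Syndrome s8…s1 = 1010 → error at position 10.
Flip position 10: 111000100110111 → 111000100010111

111000100010111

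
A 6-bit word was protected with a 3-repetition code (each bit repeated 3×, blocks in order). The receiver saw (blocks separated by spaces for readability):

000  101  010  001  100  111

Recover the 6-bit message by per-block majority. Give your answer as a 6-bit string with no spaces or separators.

Block 1 (000): 0 ones → 0
Block 2 (101): 2 ones → 1
Block 3 (010): 1 one → 0
Block 4 (001): 1 one → 0
Block 5 (100): 1 one → 0
Block 6 (111): 3 ones → 1

010001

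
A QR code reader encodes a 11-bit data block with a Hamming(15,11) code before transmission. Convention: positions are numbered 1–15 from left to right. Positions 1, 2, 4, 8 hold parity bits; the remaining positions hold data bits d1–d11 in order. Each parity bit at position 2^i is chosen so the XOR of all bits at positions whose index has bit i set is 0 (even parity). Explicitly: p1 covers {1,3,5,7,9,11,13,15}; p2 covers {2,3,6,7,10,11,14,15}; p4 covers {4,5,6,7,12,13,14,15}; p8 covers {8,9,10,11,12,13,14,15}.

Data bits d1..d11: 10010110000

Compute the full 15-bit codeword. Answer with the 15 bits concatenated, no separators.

101100100110000

Place data at non-parity positions: p1 p2 1 p4 0 0 1 p8 0 1 1 0 0 0 0
p1 (pos 1,3,5,7,9,11,13,15): XOR of data positions = 1⊕0⊕1⊕0⊕1⊕0⊕0 = 1
p2 (pos 2,3,6,7,10,11,14,15): XOR of data positions = 1⊕0⊕1⊕1⊕1⊕0⊕0 = 0
p4 (pos 4,5,6,7,12,13,14,15): XOR of data positions = 0⊕0⊕1⊕0⊕0⊕0⊕0 = 1
p8 (pos 8,9,10,11,12,13,14,15): XOR of data positions = 0⊕1⊕1⊕0⊕0⊕0⊕0 = 0
Codeword: 101100100110000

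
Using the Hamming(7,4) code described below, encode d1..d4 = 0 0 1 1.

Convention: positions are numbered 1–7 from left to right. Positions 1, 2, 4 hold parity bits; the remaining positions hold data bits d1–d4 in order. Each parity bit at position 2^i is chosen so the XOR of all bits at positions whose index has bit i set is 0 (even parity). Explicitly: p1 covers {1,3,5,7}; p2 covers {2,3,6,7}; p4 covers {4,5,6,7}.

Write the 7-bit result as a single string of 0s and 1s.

Place data at non-parity positions: p1 p2 0 p4 0 1 1
p1 (pos 1,3,5,7): XOR of data positions = 0⊕0⊕1 = 1
p2 (pos 2,3,6,7): XOR of data positions = 0⊕1⊕1 = 0
p4 (pos 4,5,6,7): XOR of data positions = 0⊕1⊕1 = 0
Codeword: 1000011

1000011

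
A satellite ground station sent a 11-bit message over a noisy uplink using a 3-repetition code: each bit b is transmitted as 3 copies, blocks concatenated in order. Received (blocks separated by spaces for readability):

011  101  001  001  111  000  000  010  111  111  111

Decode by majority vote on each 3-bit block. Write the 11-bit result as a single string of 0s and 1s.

Block 1 (011): 2 ones → 1
Block 2 (101): 2 ones → 1
Block 3 (001): 1 one → 0
Block 4 (001): 1 one → 0
Block 5 (111): 3 ones → 1
Block 6 (000): 0 ones → 0
Block 7 (000): 0 ones → 0
Block 8 (010): 1 one → 0
Block 9 (111): 3 ones → 1
Block 10 (111): 3 ones → 1
Block 11 (111): 3 ones → 1

11001000111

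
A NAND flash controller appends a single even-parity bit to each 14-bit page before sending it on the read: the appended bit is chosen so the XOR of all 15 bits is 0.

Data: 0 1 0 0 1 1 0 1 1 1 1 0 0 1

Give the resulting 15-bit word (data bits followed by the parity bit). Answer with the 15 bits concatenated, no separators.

XOR of the 14 data bits: 0⊕1⊕0⊕0⊕1⊕1⊕0⊕1⊕1⊕1⊕1⊕0⊕0⊕1 = 0
Parity bit = 0 (so all 15 bits XOR to 0).

010011011110010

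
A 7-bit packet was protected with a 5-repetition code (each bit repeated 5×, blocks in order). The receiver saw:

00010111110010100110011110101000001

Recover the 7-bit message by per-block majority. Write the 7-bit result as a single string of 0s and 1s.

0100100

Block 1 (00010): 1 one → 0
Block 2 (11111): 5 ones → 1
Block 3 (00101): 2 ones → 0
Block 4 (00110): 2 ones → 0
Block 5 (01111): 4 ones → 1
Block 6 (01010): 2 ones → 0
Block 7 (00001): 1 one → 0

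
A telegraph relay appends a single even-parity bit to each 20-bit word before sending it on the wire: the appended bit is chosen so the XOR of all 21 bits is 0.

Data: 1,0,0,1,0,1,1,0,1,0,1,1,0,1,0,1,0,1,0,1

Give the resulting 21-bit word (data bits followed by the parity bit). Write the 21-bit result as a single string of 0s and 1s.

100101101011010101011

XOR of the 20 data bits: 1⊕0⊕0⊕1⊕0⊕1⊕1⊕0⊕1⊕0⊕1⊕1⊕0⊕1⊕0⊕1⊕0⊕1⊕0⊕1 = 1
Parity bit = 1 (so all 21 bits XOR to 0).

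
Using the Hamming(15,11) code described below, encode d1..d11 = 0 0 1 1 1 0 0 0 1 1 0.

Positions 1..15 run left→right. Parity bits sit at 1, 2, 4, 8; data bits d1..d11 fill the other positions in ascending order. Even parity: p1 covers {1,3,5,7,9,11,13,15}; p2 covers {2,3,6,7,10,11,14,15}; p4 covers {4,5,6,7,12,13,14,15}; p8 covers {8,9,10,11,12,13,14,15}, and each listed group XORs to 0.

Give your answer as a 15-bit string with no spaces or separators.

110001111000110

Place data at non-parity positions: p1 p2 0 p4 0 1 1 p8 1 0 0 0 1 1 0
p1 (pos 1,3,5,7,9,11,13,15): XOR of data positions = 0⊕0⊕1⊕1⊕0⊕1⊕0 = 1
p2 (pos 2,3,6,7,10,11,14,15): XOR of data positions = 0⊕1⊕1⊕0⊕0⊕1⊕0 = 1
p4 (pos 4,5,6,7,12,13,14,15): XOR of data positions = 0⊕1⊕1⊕0⊕1⊕1⊕0 = 0
p8 (pos 8,9,10,11,12,13,14,15): XOR of data positions = 1⊕0⊕0⊕0⊕1⊕1⊕0 = 1
Codeword: 110001111000110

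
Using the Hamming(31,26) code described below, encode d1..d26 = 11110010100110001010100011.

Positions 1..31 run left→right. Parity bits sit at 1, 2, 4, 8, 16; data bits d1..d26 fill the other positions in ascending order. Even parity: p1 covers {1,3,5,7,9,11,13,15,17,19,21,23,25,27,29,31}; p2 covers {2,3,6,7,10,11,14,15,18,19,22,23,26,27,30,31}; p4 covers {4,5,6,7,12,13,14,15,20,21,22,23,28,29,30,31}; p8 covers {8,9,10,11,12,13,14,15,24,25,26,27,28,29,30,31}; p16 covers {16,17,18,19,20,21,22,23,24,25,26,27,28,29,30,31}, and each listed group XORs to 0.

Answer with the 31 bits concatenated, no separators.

1111111000101001110001010100011

Place data at non-parity positions: p1 p2 1 p4 1 1 1 p8 0 0 1 0 1 0 0 p16 1 1 0 0 0 1 0 1 0 1 0 0 0 1 1
p1 (pos 1,3,5,7,9,11,13,15,17,19,21,23,25,27,29,31): XOR of data positions = 1⊕1⊕1⊕0⊕1⊕1⊕0⊕1⊕0⊕0⊕0⊕0⊕0⊕0⊕1 = 1
p2 (pos 2,3,6,7,10,11,14,15,18,19,22,23,26,27,30,31): XOR of data positions = 1⊕1⊕1⊕0⊕1⊕0⊕0⊕1⊕0⊕1⊕0⊕1⊕0⊕1⊕1 = 1
p4 (pos 4,5,6,7,12,13,14,15,20,21,22,23,28,29,30,31): XOR of data positions = 1⊕1⊕1⊕0⊕1⊕0⊕0⊕0⊕0⊕1⊕0⊕0⊕0⊕1⊕1 = 1
p8 (pos 8,9,10,11,12,13,14,15,24,25,26,27,28,29,30,31): XOR of data positions = 0⊕0⊕1⊕0⊕1⊕0⊕0⊕1⊕0⊕1⊕0⊕0⊕0⊕1⊕1 = 0
p16 (pos 16,17,18,19,20,21,22,23,24,25,26,27,28,29,30,31): XOR of data positions = 1⊕1⊕0⊕0⊕0⊕1⊕0⊕1⊕0⊕1⊕0⊕0⊕0⊕1⊕1 = 1
Codeword: 1111111000101001110001010100011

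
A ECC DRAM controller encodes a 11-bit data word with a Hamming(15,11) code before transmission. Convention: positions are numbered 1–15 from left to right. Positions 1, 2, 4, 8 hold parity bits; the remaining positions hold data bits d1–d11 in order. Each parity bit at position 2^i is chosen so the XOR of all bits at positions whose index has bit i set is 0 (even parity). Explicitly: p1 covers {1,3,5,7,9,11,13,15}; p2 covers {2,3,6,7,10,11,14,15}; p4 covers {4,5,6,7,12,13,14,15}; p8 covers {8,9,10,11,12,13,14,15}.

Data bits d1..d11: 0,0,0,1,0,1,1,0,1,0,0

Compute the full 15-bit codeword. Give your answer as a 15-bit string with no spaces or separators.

Place data at non-parity positions: p1 p2 0 p4 0 0 1 p8 0 1 1 0 1 0 0
p1 (pos 1,3,5,7,9,11,13,15): XOR of data positions = 0⊕0⊕1⊕0⊕1⊕1⊕0 = 1
p2 (pos 2,3,6,7,10,11,14,15): XOR of data positions = 0⊕0⊕1⊕1⊕1⊕0⊕0 = 1
p4 (pos 4,5,6,7,12,13,14,15): XOR of data positions = 0⊕0⊕1⊕0⊕1⊕0⊕0 = 0
p8 (pos 8,9,10,11,12,13,14,15): XOR of data positions = 0⊕1⊕1⊕0⊕1⊕0⊕0 = 1
Codeword: 110000110110100

110000110110100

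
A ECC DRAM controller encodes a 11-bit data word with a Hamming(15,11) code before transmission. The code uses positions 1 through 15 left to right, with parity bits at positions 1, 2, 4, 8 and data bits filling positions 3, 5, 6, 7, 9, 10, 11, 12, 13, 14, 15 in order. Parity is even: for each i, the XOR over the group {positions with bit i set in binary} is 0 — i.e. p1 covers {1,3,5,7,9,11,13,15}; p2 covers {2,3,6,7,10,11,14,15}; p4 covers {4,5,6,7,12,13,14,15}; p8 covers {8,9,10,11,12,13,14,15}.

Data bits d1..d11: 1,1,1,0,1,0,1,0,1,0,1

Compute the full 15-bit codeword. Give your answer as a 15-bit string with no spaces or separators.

Place data at non-parity positions: p1 p2 1 p4 1 1 0 p8 1 0 1 0 1 0 1
p1 (pos 1,3,5,7,9,11,13,15): XOR of data positions = 1⊕1⊕0⊕1⊕1⊕1⊕1 = 0
p2 (pos 2,3,6,7,10,11,14,15): XOR of data positions = 1⊕1⊕0⊕0⊕1⊕0⊕1 = 0
p4 (pos 4,5,6,7,12,13,14,15): XOR of data positions = 1⊕1⊕0⊕0⊕1⊕0⊕1 = 0
p8 (pos 8,9,10,11,12,13,14,15): XOR of data positions = 1⊕0⊕1⊕0⊕1⊕0⊕1 = 0
Codeword: 001011001010101

001011001010101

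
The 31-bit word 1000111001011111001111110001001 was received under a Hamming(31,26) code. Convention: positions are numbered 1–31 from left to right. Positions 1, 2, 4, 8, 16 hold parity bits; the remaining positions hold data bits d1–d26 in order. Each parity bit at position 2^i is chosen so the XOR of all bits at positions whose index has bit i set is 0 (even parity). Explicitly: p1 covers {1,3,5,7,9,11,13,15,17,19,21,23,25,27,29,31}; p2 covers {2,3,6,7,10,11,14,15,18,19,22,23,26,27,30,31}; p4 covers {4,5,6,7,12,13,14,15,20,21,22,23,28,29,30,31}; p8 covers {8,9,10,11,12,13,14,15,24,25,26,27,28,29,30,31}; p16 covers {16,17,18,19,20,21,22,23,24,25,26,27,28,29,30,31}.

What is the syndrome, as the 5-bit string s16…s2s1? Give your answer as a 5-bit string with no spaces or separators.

s1 (pos 1,3,5,7,9,11,13,15,17,19,21,23,25,27,29,31): 1⊕0⊕1⊕1⊕0⊕0⊕1⊕1⊕0⊕1⊕1⊕1⊕0⊕0⊕0⊕1 = 1
s2 (pos 2,3,6,7,10,11,14,15,18,19,22,23,26,27,30,31): 0⊕0⊕1⊕1⊕1⊕0⊕1⊕1⊕0⊕1⊕1⊕1⊕0⊕0⊕0⊕1 = 1
s4 (pos 4,5,6,7,12,13,14,15,20,21,22,23,28,29,30,31): 0⊕1⊕1⊕1⊕1⊕1⊕1⊕1⊕1⊕1⊕1⊕1⊕1⊕0⊕0⊕1 = 1
s8 (pos 8,9,10,11,12,13,14,15,24,25,26,27,28,29,30,31): 0⊕0⊕1⊕0⊕1⊕1⊕1⊕1⊕1⊕0⊕0⊕0⊕1⊕0⊕0⊕1 = 0
s16 (pos 16,17,18,19,20,21,22,23,24,25,26,27,28,29,30,31): 1⊕0⊕0⊕1⊕1⊕1⊕1⊕1⊕1⊕0⊕0⊕0⊕1⊕0⊕0⊕1 = 1
Syndrome s16…s1 = 10111 → error at position 23.

10111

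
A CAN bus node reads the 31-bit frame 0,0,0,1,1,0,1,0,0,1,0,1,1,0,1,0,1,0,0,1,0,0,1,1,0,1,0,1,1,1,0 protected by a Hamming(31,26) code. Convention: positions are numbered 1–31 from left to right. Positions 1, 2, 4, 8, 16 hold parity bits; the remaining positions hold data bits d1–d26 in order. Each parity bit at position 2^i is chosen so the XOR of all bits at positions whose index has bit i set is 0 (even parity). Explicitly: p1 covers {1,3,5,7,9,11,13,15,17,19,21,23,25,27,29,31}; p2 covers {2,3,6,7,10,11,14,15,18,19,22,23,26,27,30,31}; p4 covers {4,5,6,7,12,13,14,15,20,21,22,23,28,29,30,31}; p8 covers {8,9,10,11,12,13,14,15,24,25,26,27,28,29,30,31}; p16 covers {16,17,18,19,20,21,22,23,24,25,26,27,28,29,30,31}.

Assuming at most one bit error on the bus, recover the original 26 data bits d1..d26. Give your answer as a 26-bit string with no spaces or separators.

s1 (pos 1,3,5,7,9,11,13,15,17,19,21,23,25,27,29,31): 0⊕0⊕1⊕1⊕0⊕0⊕1⊕1⊕1⊕0⊕0⊕1⊕0⊕0⊕1⊕0 = 1
s2 (pos 2,3,6,7,10,11,14,15,18,19,22,23,26,27,30,31): 0⊕0⊕0⊕1⊕1⊕0⊕0⊕1⊕0⊕0⊕0⊕1⊕1⊕0⊕1⊕0 = 0
s4 (pos 4,5,6,7,12,13,14,15,20,21,22,23,28,29,30,31): 1⊕1⊕0⊕1⊕1⊕1⊕0⊕1⊕1⊕0⊕0⊕1⊕1⊕1⊕1⊕0 = 1
s8 (pos 8,9,10,11,12,13,14,15,24,25,26,27,28,29,30,31): 0⊕0⊕1⊕0⊕1⊕1⊕0⊕1⊕1⊕0⊕1⊕0⊕1⊕1⊕1⊕0 = 1
s16 (pos 16,17,18,19,20,21,22,23,24,25,26,27,28,29,30,31): 0⊕1⊕0⊕0⊕1⊕0⊕0⊕1⊕1⊕0⊕1⊕0⊕1⊕1⊕1⊕0 = 0
Syndrome s16…s1 = 01101 → error at position 13.
Flip position 13: 0001101001011010100100110101110 → 0001101001010010100100110101110
Read data bits from positions 3,5,6,7,9,10,11,12,13,14,15,17,18,19,20,21,22,23,24,25,26,27,28,29,30,31: 01010101001100100110101110

01010101001100100110101110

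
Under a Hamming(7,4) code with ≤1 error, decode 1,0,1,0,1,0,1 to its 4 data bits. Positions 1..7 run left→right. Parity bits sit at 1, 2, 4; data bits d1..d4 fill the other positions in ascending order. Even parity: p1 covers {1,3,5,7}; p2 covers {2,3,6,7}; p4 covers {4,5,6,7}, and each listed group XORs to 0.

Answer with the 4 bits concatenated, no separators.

1101

s1 (pos 1,3,5,7): 1⊕1⊕1⊕1 = 0
s2 (pos 2,3,6,7): 0⊕1⊕0⊕1 = 0
s4 (pos 4,5,6,7): 0⊕1⊕0⊕1 = 0
Syndrome s4…s1 = 000 → no error.
Read data bits from positions 3,5,6,7: 1101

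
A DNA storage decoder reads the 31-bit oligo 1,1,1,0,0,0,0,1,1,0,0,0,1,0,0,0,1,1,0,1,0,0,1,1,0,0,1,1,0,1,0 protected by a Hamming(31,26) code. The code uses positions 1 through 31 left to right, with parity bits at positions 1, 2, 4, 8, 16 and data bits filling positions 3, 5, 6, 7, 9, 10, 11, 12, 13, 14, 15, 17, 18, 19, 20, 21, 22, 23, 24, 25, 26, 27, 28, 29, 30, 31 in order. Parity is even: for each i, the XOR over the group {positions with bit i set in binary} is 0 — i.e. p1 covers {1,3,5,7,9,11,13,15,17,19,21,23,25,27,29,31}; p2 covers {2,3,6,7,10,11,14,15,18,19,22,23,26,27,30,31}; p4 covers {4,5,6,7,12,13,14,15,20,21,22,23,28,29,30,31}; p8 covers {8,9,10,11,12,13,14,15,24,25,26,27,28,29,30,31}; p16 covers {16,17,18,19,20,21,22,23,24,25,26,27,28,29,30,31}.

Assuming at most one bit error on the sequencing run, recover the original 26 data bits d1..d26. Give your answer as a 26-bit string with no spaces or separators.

10001000000110100110011010

s1 (pos 1,3,5,7,9,11,13,15,17,19,21,23,25,27,29,31): 1⊕1⊕0⊕0⊕1⊕0⊕1⊕0⊕1⊕0⊕0⊕1⊕0⊕1⊕0⊕0 = 1
s2 (pos 2,3,6,7,10,11,14,15,18,19,22,23,26,27,30,31): 1⊕1⊕0⊕0⊕0⊕0⊕0⊕0⊕1⊕0⊕0⊕1⊕0⊕1⊕1⊕0 = 0
s4 (pos 4,5,6,7,12,13,14,15,20,21,22,23,28,29,30,31): 0⊕0⊕0⊕0⊕0⊕1⊕0⊕0⊕1⊕0⊕0⊕1⊕1⊕0⊕1⊕0 = 1
s8 (pos 8,9,10,11,12,13,14,15,24,25,26,27,28,29,30,31): 1⊕1⊕0⊕0⊕0⊕1⊕0⊕0⊕1⊕0⊕0⊕1⊕1⊕0⊕1⊕0 = 1
s16 (pos 16,17,18,19,20,21,22,23,24,25,26,27,28,29,30,31): 0⊕1⊕1⊕0⊕1⊕0⊕0⊕1⊕1⊕0⊕0⊕1⊕1⊕0⊕1⊕0 = 0
Syndrome s16…s1 = 01101 → error at position 13.
Flip position 13: 1110000110001000110100110011010 → 1110000110000000110100110011010
Read data bits from positions 3,5,6,7,9,10,11,12,13,14,15,17,18,19,20,21,22,23,24,25,26,27,28,29,30,31: 10001000000110100110011010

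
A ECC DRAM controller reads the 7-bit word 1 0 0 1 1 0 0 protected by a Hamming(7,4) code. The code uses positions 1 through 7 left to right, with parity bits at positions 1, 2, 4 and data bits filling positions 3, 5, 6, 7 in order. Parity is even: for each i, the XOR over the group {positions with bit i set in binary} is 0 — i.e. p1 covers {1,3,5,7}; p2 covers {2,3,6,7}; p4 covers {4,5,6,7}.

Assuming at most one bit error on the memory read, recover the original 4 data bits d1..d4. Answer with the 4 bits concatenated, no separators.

s1 (pos 1,3,5,7): 1⊕0⊕1⊕0 = 0
s2 (pos 2,3,6,7): 0⊕0⊕0⊕0 = 0
s4 (pos 4,5,6,7): 1⊕1⊕0⊕0 = 0
Syndrome s4…s1 = 000 → no error.
Read data bits from positions 3,5,6,7: 0100

0100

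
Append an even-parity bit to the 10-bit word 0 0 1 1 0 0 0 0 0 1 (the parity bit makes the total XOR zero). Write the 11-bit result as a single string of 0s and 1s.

00110000011

XOR of the 10 data bits: 0⊕0⊕1⊕1⊕0⊕0⊕0⊕0⊕0⊕1 = 1
Parity bit = 1 (so all 11 bits XOR to 0).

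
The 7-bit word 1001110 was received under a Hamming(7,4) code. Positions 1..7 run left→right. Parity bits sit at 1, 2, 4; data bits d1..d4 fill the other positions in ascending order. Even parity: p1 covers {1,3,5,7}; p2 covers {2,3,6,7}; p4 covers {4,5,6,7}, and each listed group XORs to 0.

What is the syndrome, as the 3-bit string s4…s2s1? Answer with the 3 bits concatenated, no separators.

s1 (pos 1,3,5,7): 1⊕0⊕1⊕0 = 0
s2 (pos 2,3,6,7): 0⊕0⊕1⊕0 = 1
s4 (pos 4,5,6,7): 1⊕1⊕1⊕0 = 1
Syndrome s4…s1 = 110 → error at position 6.

110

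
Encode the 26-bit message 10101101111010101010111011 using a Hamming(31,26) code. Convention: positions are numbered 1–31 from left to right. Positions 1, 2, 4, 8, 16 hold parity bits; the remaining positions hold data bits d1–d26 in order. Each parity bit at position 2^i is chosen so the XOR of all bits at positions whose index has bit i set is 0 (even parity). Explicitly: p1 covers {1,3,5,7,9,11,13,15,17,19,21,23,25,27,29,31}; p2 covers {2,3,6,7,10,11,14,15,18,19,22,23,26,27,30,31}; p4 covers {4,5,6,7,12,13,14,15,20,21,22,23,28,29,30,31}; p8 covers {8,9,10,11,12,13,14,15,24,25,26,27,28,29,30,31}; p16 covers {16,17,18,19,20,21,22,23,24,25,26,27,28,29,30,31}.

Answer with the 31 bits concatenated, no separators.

0110010011011111010101010111011

Place data at non-parity positions: p1 p2 1 p4 0 1 0 p8 1 1 0 1 1 1 1 p16 0 1 0 1 0 1 0 1 0 1 1 1 0 1 1
p1 (pos 1,3,5,7,9,11,13,15,17,19,21,23,25,27,29,31): XOR of data positions = 1⊕0⊕0⊕1⊕0⊕1⊕1⊕0⊕0⊕0⊕0⊕0⊕1⊕0⊕1 = 0
p2 (pos 2,3,6,7,10,11,14,15,18,19,22,23,26,27,30,31): XOR of data positions = 1⊕1⊕0⊕1⊕0⊕1⊕1⊕1⊕0⊕1⊕0⊕1⊕1⊕1⊕1 = 1
p4 (pos 4,5,6,7,12,13,14,15,20,21,22,23,28,29,30,31): XOR of data positions = 0⊕1⊕0⊕1⊕1⊕1⊕1⊕1⊕0⊕1⊕0⊕1⊕0⊕1⊕1 = 0
p8 (pos 8,9,10,11,12,13,14,15,24,25,26,27,28,29,30,31): XOR of data positions = 1⊕1⊕0⊕1⊕1⊕1⊕1⊕1⊕0⊕1⊕1⊕1⊕0⊕1⊕1 = 0
p16 (pos 16,17,18,19,20,21,22,23,24,25,26,27,28,29,30,31): XOR of data positions = 0⊕1⊕0⊕1⊕0⊕1⊕0⊕1⊕0⊕1⊕1⊕1⊕0⊕1⊕1 = 1
Codeword: 0110010011011111010101010111011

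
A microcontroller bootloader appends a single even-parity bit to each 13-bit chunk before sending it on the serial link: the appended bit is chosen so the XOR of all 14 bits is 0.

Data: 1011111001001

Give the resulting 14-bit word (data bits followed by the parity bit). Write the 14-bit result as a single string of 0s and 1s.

XOR of the 13 data bits: 1⊕0⊕1⊕1⊕1⊕1⊕1⊕0⊕0⊕1⊕0⊕0⊕1 = 0
Parity bit = 0 (so all 14 bits XOR to 0).

10111110010010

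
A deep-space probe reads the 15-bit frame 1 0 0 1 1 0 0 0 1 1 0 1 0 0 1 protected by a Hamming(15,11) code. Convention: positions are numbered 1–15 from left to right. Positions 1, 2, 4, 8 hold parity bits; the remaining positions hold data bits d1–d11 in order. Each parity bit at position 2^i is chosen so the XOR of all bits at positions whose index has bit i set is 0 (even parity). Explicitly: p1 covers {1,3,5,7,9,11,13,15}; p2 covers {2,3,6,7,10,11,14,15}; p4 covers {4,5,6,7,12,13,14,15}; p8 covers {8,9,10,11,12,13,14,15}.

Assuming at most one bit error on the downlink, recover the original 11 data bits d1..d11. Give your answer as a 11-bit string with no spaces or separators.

01001101001

s1 (pos 1,3,5,7,9,11,13,15): 1⊕0⊕1⊕0⊕1⊕0⊕0⊕1 = 0
s2 (pos 2,3,6,7,10,11,14,15): 0⊕0⊕0⊕0⊕1⊕0⊕0⊕1 = 0
s4 (pos 4,5,6,7,12,13,14,15): 1⊕1⊕0⊕0⊕1⊕0⊕0⊕1 = 0
s8 (pos 8,9,10,11,12,13,14,15): 0⊕1⊕1⊕0⊕1⊕0⊕0⊕1 = 0
Syndrome s8…s1 = 0000 → no error.
Read data bits from positions 3,5,6,7,9,10,11,12,13,14,15: 01001101001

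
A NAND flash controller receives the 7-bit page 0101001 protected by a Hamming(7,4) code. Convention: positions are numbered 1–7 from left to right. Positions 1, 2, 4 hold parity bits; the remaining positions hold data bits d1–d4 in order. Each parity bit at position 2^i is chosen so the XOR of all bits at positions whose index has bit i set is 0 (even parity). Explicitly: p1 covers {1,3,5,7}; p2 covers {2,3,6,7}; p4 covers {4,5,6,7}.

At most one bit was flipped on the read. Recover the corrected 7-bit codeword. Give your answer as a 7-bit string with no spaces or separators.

s1 (pos 1,3,5,7): 0⊕0⊕0⊕1 = 1
s2 (pos 2,3,6,7): 1⊕0⊕0⊕1 = 0
s4 (pos 4,5,6,7): 1⊕0⊕0⊕1 = 0
Syndrome s4…s1 = 001 → error at position 1.
Flip position 1: 0101001 → 1101001

1101001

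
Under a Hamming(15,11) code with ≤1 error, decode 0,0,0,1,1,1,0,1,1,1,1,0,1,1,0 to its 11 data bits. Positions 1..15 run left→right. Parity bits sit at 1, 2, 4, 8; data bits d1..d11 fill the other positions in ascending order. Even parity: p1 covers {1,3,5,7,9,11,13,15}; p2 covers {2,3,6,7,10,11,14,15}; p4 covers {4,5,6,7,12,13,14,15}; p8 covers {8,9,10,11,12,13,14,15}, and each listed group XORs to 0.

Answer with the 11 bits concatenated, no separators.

01101110110

s1 (pos 1,3,5,7,9,11,13,15): 0⊕0⊕1⊕0⊕1⊕1⊕1⊕0 = 0
s2 (pos 2,3,6,7,10,11,14,15): 0⊕0⊕1⊕0⊕1⊕1⊕1⊕0 = 0
s4 (pos 4,5,6,7,12,13,14,15): 1⊕1⊕1⊕0⊕0⊕1⊕1⊕0 = 1
s8 (pos 8,9,10,11,12,13,14,15): 1⊕1⊕1⊕1⊕0⊕1⊕1⊕0 = 0
Syndrome s8…s1 = 0100 → error at position 4.
Flip position 4: 000111011110110 → 000011011110110
Read data bits from positions 3,5,6,7,9,10,11,12,13,14,15: 01101110110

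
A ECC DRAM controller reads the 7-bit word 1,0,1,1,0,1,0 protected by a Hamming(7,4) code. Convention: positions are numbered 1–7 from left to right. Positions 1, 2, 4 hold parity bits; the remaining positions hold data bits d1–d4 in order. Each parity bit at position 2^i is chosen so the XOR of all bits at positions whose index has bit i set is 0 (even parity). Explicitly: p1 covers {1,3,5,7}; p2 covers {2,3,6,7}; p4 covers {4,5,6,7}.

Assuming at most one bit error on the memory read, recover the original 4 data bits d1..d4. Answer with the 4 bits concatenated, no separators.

s1 (pos 1,3,5,7): 1⊕1⊕0⊕0 = 0
s2 (pos 2,3,6,7): 0⊕1⊕1⊕0 = 0
s4 (pos 4,5,6,7): 1⊕0⊕1⊕0 = 0
Syndrome s4…s1 = 000 → no error.
Read data bits from positions 3,5,6,7: 1010

1010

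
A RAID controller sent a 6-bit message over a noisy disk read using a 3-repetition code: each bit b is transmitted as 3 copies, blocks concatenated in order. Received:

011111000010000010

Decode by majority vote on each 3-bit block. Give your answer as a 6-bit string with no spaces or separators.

110000

Block 1 (011): 2 ones → 1
Block 2 (111): 3 ones → 1
Block 3 (000): 0 ones → 0
Block 4 (010): 1 one → 0
Block 5 (000): 0 ones → 0
Block 6 (010): 1 one → 0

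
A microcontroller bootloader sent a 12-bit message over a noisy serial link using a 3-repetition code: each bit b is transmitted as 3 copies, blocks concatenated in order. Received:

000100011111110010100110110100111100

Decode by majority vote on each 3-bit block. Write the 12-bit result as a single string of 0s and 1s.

Block 1 (000): 0 ones → 0
Block 2 (100): 1 one → 0
Block 3 (011): 2 ones → 1
Block 4 (111): 3 ones → 1
Block 5 (110): 2 ones → 1
Block 6 (010): 1 one → 0
Block 7 (100): 1 one → 0
Block 8 (110): 2 ones → 1
Block 9 (110): 2 ones → 1
Block 10 (100): 1 one → 0
Block 11 (111): 3 ones → 1
Block 12 (100): 1 one → 0

001110011010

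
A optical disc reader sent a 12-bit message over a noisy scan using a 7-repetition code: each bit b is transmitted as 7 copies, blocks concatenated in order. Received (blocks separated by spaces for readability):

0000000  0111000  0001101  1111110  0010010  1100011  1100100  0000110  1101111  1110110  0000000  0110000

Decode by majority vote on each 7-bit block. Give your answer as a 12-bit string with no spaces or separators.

000101001100

Block 1 (0000000): 0 ones → 0
Block 2 (0111000): 3 ones → 0
Block 3 (0001101): 3 ones → 0
Block 4 (1111110): 6 ones → 1
Block 5 (0010010): 2 ones → 0
Block 6 (1100011): 4 ones → 1
Block 7 (1100100): 3 ones → 0
Block 8 (0000110): 2 ones → 0
Block 9 (1101111): 6 ones → 1
Block 10 (1110110): 5 ones → 1
Block 11 (0000000): 0 ones → 0
Block 12 (0110000): 2 ones → 0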